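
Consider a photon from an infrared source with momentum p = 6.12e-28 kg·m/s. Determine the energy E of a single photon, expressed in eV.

Take c = 2.99792458e8 m/s, 1 eV = 1.602176634e-19 J.
For a photon E = pc, so E = 1.835e-19 J.
Converting to eV: E = 1.145 eV ≈ 1.15 eV.

1.15 eV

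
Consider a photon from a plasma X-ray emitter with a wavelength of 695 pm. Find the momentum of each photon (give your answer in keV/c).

First convert: λ = 695 pm = 6.95e-10 m.
For a photon p = h/λ, so p = 9.534e-25 kg·m/s.
Converting to keV/c: p = 1.784 keV/c ≈ 1.78 keV/c.

1.78 keV/c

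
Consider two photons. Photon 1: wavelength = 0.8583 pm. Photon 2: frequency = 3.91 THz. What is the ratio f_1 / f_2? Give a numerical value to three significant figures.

8.93e7

f_1 = 3.493e20 Hz (from wavelength = 0.8583 pm, via f = c/λ).
f_2 = 3.910e12 Hz (from frequency = 3.91 THz, via f given directly).
Ratio = 3.493e20 / 3.910e12 = 8.93e7.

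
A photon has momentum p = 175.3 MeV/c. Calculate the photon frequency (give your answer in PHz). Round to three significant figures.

4.24e7 PHz

Take h = 6.62607015e-34 J·s, c = 2.99792458e8 m/s, 1 eV = 1.602176634e-19 J.
In SI units: p = 175.3 MeV/c = 9.3685e-20 kg·m/s.
For a photon f = pc/h, so f = 4.239e22 Hz.
Converting to PHz: f = 4.239e7 PHz ≈ 4.24e7 PHz.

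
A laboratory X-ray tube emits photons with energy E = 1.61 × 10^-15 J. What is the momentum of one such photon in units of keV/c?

(c = 2.99792458 × 10^8 m/s, 1 eV = 1.602176634 × 10^-19 J.)
The photon relation is p = E/c, giving p = 5.370 × 10^-24 kg·m/s.
Converting to keV/c: p = 10.05 keV/c ≈ 10.0 keV/c.

10.0 keV/c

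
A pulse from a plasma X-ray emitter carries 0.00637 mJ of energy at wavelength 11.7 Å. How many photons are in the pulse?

Per-photon energy: E = 1.698 × 10^-16 J (from wavelength = 11.7 Å).
N = E_total / E_photon = 6.37 × 10^-6 J / 1.698 × 10^-16 J = 3.75 × 10^10.

3.75 × 10^10 photons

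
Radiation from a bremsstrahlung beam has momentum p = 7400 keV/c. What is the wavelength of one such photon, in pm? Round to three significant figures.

0.168 pm

Use h = 6.62607015e-34 J·s, c = 2.99792458e8 m/s, 1 eV = 1.602176634e-19 J.
First convert: p = 7400 keV/c = 3.9548e-21 kg·m/s.
The photon relation is λ = h/p, giving λ = 1.675e-13 m.
Converting to pm: λ = 0.1675 pm ≈ 0.168 pm.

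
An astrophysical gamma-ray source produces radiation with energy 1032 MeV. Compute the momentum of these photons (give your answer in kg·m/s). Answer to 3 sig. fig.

Take c = 2.99792458 × 10^8 m/s, 1 eV = 1.602176634 × 10^-19 J.
First convert: E = 1032 MeV = 1.6534 × 10^-10 J.
Apply p = E/c: p = 5.515 × 10^-19 kg·m/s.
So p ≈ 5.52 × 10^-19 kg·m/s.

5.52 × 10^-19 kg·m/s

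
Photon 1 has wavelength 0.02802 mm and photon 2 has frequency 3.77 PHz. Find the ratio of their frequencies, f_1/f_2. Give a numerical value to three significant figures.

2.84·10^-3

f_1 = 1.070·10^13 Hz (from wavelength = 0.02802 mm, via f = c/λ).
f_2 = 3.770·10^15 Hz (from frequency = 3.77 PHz, via f given directly).
Ratio = 1.070·10^13 / 3.770·10^15 = 2.84·10^-3.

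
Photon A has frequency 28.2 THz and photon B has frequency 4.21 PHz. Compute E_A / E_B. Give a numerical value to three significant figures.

E_A = 1.869 × 10^-20 J (from frequency = 28.2 THz, via E = hf).
E_B = 2.790 × 10^-18 J (from frequency = 4.21 PHz, via E = hf).
Ratio = 1.869 × 10^-20 / 2.790 × 10^-18 = 6.70 × 10^-3.

6.70 × 10^-3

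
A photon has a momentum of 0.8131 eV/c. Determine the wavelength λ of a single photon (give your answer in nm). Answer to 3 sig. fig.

(h = 6.62607015 × 10^-34 J·s, c = 2.99792458 × 10^8 m/s, 1 eV = 1.602176634 × 10^-19 J.)
First convert: p = 0.8131 eV/c = 4.3454 × 10^-28 kg·m/s.
The photon relation is λ = h/p, giving λ = 1.525 × 10^-6 m.
Converting to nm: λ = 1525 nm ≈ 1520 nm.

1520 nm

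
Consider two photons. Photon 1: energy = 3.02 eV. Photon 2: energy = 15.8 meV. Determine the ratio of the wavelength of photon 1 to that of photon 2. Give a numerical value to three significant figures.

λ_1 = 4.105 × 10^-7 m (from energy = 3.02 eV, via λ = hc/E).
λ_2 = 7.847 × 10^-5 m (from energy = 15.8 meV, via λ = hc/E).
Ratio = 4.105 × 10^-7 / 7.847 × 10^-5 = 5.23 × 10^-3.

5.23 × 10^-3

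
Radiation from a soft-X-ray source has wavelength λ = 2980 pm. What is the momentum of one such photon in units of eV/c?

416 eV/c

(h = 6.62607015 × 10^-34 J·s, c = 2.99792458 × 10^8 m/s, 1 eV = 1.602176634 × 10^-19 J.)
First convert: λ = 2980 pm = 2.98 × 10^-9 m.
For a photon p = h/λ, so p = 2.224 × 10^-25 kg·m/s.
Converting to eV/c: p = 416.1 eV/c ≈ 416 eV/c.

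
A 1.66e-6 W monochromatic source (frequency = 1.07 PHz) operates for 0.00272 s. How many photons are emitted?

6.37e9 photons

Total energy: E_total = P·t = 1.66e-6 × 0.00272 = 4.515e-9 J.
Per-photon energy: E = 7.090e-19 J.
N = E_total / E_photon = 6.37e9.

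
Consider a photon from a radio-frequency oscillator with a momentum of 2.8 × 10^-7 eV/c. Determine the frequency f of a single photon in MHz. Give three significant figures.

67.7 MHz

In SI units: p = 2.8 × 10^-7 eV/c = 1.4964 × 10^-34 kg·m/s.
For a photon f = pc/h, so f = 6.770 × 10^7 Hz.
Converting to MHz: f = 67.70 MHz ≈ 67.7 MHz.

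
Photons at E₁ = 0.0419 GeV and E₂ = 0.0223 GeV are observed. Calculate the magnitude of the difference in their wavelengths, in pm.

Using λ = hc/E: λ₁ = 2.959·10^-14 m, λ₂ = 5.560·10^-14 m.
|Δλ| = |2.959·10^-14 − 5.560·10^-14| = 2.60·10^-14 m = 0.0260 pm.

0.0260 pm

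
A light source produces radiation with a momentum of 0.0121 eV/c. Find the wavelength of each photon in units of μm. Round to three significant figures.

Use h = 6.62607015·10^-34 J·s, c = 2.99792458·10^8 m/s, 1 eV = 1.602176634·10^-19 J.
First convert: p = 0.0121 eV/c = 6.4666·10^-30 kg·m/s.
The photon relation is λ = h/p, giving λ = 1.025·10^-4 m.
Converting to μm: λ = 102.5 μm ≈ 102 μm.

102 μm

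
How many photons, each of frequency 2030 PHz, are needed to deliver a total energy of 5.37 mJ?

Per-photon energy: E = 1.345e-15 J (from frequency = 2030 PHz).
N = E_total / E_photon = 0.00537 J / 1.345e-15 J = 3.99e12.

3.99e12 photons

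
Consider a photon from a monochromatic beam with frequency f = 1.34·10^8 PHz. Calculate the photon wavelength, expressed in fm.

2.24 fm

In SI units: f = 1.34·10^8 PHz = 1.34·10^23 Hz.
Apply λ = c/f: λ = 2.237·10^-15 m.
Converting to fm: λ = 2.237 fm ≈ 2.24 fm.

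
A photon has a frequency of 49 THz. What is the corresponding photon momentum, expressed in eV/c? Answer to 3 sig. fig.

0.203 eV/c

Take h = 6.62607015·10^-34 J·s, c = 2.99792458·10^8 m/s, 1 eV = 1.602176634·10^-19 J.
In SI units: f = 49 THz = 4.9·10^13 Hz.
Since p = hf/c for a photon, p = 1.083·10^-28 kg·m/s.
Converting to eV/c: p = 0.2026 eV/c ≈ 0.203 eV/c.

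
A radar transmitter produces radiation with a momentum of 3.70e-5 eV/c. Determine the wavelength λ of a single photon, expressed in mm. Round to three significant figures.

Convert to SI: p = 3.70e-5 eV/c = 1.9774e-32 kg·m/s.
The photon relation is λ = h/p, giving λ = 0.03351 m.
Converting to mm: λ = 33.51 mm ≈ 33.5 mm.

33.5 mm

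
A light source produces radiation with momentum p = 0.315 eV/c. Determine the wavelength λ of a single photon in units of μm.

Use h = 6.62607015e-34 J·s, c = 2.99792458e8 m/s, 1 eV = 1.602176634e-19 J.
In SI units: p = 0.315 eV/c = 1.6835e-28 kg·m/s.
Since λ = h/p for a photon, λ = 3.936e-6 m.
Converting to μm: λ = 3.936 μm ≈ 3.94 μm.

3.94 μm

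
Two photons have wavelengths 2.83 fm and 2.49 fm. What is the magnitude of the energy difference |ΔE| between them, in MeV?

59.8 MeV

Using E = hc/λ: E₁ = 7.019 × 10^-11 J, E₂ = 7.978 × 10^-11 J.
|ΔE| = |7.019 × 10^-11 − 7.978 × 10^-11| = 9.58 × 10^-12 J = 59.8 MeV.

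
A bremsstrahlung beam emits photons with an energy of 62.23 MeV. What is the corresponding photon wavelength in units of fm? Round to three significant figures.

(h = 6.62607015e-34 J·s, c = 2.99792458e8 m/s, 1 eV = 1.602176634e-19 J.)
First convert: E = 62.23 MeV = 9.9703e-12 J.
For a photon λ = hc/E, so λ = 1.992e-14 m.
Converting to fm: λ = 19.92 fm ≈ 19.9 fm.

19.9 fm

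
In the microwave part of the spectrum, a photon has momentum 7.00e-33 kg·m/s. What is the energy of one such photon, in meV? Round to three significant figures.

Apply E = pc: E = 2.099e-24 J.
Converting to meV: E = 0.01310 meV ≈ 0.0131 meV.

0.0131 meV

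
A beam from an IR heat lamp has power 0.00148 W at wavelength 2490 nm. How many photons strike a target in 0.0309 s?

Total energy: E_total = P·t = 0.00148 × 0.0309 = 4.573e-5 J.
Per-photon energy: E = 7.978e-20 J.
N = E_total / E_photon = 5.73e14.

5.73e14 photons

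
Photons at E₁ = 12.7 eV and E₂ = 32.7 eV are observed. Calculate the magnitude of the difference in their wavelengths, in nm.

Using λ = hc/E: λ₁ = 9.763·10^-8 m, λ₂ = 3.792·10^-8 m.
|Δλ| = |9.763·10^-8 − 3.792·10^-8| = 5.97·10^-8 m = 59.7 nm.

59.7 nm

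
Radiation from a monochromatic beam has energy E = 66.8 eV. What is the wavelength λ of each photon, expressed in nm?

18.6 nm

Convert to SI: E = 66.8 eV = 1.0703·10^-17 J.
Since λ = hc/E for a photon, λ = 1.856·10^-8 m.
Converting to nm: λ = 18.56 nm ≈ 18.6 nm.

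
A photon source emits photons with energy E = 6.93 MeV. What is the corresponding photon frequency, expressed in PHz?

Convert to SI: E = 6.93 MeV = 1.1103e-12 J.
For a photon f = E/h, so f = 1.676e21 Hz.
Converting to PHz: f = 1.676e6 PHz ≈ 1.68e6 PHz.

1.68e6 PHz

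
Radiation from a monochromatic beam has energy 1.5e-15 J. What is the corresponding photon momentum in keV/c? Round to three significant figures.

9.36 keV/c

The photon relation is p = E/c, giving p = 5.003e-24 kg·m/s.
Converting to keV/c: p = 9.362 keV/c ≈ 9.36 keV/c.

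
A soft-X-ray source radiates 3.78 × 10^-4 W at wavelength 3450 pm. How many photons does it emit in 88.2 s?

5.79 × 10^14 photons

Total energy: E_total = P·t = 3.78 × 10^-4 × 88.2 = 0.03334 J.
Per-photon energy: E = 5.758 × 10^-17 J.
N = E_total / E_photon = 5.79 × 10^14.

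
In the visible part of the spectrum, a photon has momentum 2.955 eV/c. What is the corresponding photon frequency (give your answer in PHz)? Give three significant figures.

Take h = 6.62607015·10^-34 J·s, c = 2.99792458·10^8 m/s, 1 eV = 1.602176634·10^-19 J.
Convert to SI: p = 2.955 eV/c = 1.5792·10^-27 kg·m/s.
Apply f = pc/h: f = 7.145·10^14 Hz.
Converting to PHz: f = 0.7145 PHz ≈ 0.715 PHz.

0.715 PHz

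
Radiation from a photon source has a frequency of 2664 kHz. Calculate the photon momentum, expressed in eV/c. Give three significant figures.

(h = 6.62607015·10^-34 J·s, c = 2.99792458·10^8 m/s, 1 eV = 1.602176634·10^-19 J.)
First convert: f = 2664 kHz = 2.664·10^6 Hz.
For a photon p = hf/c, so p = 5.888·10^-36 kg·m/s.
Converting to eV/c: p = 1.102·10^-8 eV/c ≈ 1.10·10^-8 eV/c.

1.10·10^-8 eV/c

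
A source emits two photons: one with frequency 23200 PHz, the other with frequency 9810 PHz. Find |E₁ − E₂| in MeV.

Using E = hf: E₁ = 1.537 × 10^-14 J, E₂ = 6.500 × 10^-15 J.
|ΔE| = |1.537 × 10^-14 − 6.500 × 10^-15| = 8.87 × 10^-15 J = 0.0554 MeV.

0.0554 MeV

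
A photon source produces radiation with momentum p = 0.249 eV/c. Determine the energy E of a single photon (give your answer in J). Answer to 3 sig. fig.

3.99 × 10^-20 J

Convert to SI: p = 0.249 eV/c = 1.3307 × 10^-28 kg·m/s.
Since E = pc for a photon, E = 3.989 × 10^-20 J.
So E ≈ 3.99 × 10^-20 J.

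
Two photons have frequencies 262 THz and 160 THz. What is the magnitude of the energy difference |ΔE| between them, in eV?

Using E = hf: E₁ = 1.736 × 10^-19 J, E₂ = 1.060 × 10^-19 J.
|ΔE| = |1.736 × 10^-19 − 1.060 × 10^-19| = 6.76 × 10^-20 J = 0.422 eV.

0.422 eV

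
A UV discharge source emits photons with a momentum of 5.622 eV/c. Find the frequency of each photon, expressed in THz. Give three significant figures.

In SI units: p = 5.622 eV/c = 3.0046e-27 kg·m/s.
For a photon f = pc/h, so f = 1.359e15 Hz.
Converting to THz: f = 1359 THz ≈ 1360 THz.

1360 THz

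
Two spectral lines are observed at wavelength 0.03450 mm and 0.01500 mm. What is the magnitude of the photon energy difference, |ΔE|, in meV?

46.7 meV

Using E = hc/λ: E₁ = 5.7578 × 10^-21 J, E₂ = 1.3243 × 10^-20 J.
|ΔE| = |5.7578 × 10^-21 − 1.3243 × 10^-20| = 7.49 × 10^-21 J = 46.7 meV.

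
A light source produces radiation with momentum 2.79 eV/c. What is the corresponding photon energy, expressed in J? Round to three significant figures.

4.47e-19 J

Take c = 2.99792458e8 m/s, 1 eV = 1.602176634e-19 J.
In SI units: p = 2.79 eV/c = 1.4911e-27 kg·m/s.
Since E = pc for a photon, E = 4.470e-19 J.
So E ≈ 4.47e-19 J.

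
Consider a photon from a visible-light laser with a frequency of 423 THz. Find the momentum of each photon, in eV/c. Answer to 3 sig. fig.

Take h = 6.62607015e-34 J·s, c = 2.99792458e8 m/s, 1 eV = 1.602176634e-19 J.
In SI units: f = 423 THz = 4.23e14 Hz.
Since p = hf/c for a photon, p = 9.349e-28 kg·m/s.
Converting to eV/c: p = 1.749 eV/c ≈ 1.75 eV/c.

1.75 eV/c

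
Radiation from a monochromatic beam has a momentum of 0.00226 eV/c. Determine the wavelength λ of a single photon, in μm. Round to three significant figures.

549 μm

In SI units: p = 0.00226 eV/c = 1.2078 × 10^-30 kg·m/s.
Apply λ = h/p: λ = 5.486 × 10^-4 m.
Converting to μm: λ = 548.6 μm ≈ 549 μm.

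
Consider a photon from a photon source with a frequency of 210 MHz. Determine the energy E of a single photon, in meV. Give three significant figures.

8.68 × 10^-4 meV

Take h = 6.62607015 × 10^-34 J·s, 1 eV = 1.602176634 × 10^-19 J.
First convert: f = 210 MHz = 2.1 × 10^8 Hz.
Since E = hf for a photon, E = 1.391 × 10^-25 J.
Converting to meV: E = 8.685 × 10^-4 meV ≈ 8.68 × 10^-4 meV.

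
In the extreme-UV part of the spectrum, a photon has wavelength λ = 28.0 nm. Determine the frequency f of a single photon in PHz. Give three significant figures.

10.7 PHz

Use c = 2.99792458e8 m/s.
Convert to SI: λ = 28.0 nm = 2.80e-8 m.
For a photon f = c/λ, so f = 1.071e16 Hz.
Converting to PHz: f = 10.71 PHz ≈ 10.7 PHz.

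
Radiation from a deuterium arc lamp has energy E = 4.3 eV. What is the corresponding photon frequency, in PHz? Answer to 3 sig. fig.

1.04 PHz

(h = 6.62607015 × 10^-34 J·s, 1 eV = 1.602176634 × 10^-19 J.)
First convert: E = 4.3 eV = 6.8894 × 10^-19 J.
Apply f = E/h: f = 1.040 × 10^15 Hz.
Converting to PHz: f = 1.040 PHz ≈ 1.04 PHz.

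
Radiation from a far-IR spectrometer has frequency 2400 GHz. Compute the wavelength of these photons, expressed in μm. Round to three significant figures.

Convert to SI: f = 2400 GHz = 2.4e12 Hz.
For a photon λ = c/f, so λ = 1.249e-4 m.
Converting to μm: λ = 124.9 μm ≈ 125 μm.

125 μm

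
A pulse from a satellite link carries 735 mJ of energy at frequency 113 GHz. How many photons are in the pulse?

9.82 × 10^21 photons

Per-photon energy: E = 7.487 × 10^-23 J (from frequency = 113 GHz).
N = E_total / E_photon = 0.735 J / 7.487 × 10^-23 J = 9.82 × 10^21.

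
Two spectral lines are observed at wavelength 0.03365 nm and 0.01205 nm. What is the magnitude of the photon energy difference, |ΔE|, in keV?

66.0 keV

Using E = hc/λ: E₁ = 5.9033 × 10^-15 J, E₂ = 1.6485 × 10^-14 J.
|ΔE| = |5.9033 × 10^-15 − 1.6485 × 10^-14| = 1.06 × 10^-14 J = 66.0 keV.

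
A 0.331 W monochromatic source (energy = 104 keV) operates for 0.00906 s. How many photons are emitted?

Total energy: E_total = P·t = 0.331 × 0.00906 = 0.002999 J.
Per-photon energy: E = 1.666·10^-14 J.
N = E_total / E_photon = 1.80·10^11.

1.80·10^11 photons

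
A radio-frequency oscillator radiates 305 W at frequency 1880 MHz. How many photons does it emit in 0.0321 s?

7.86e24 photons

Total energy: E_total = P·t = 305 × 0.0321 = 9.790 J.
Per-photon energy: E = 1.246e-24 J.
N = E_total / E_photon = 7.86e24.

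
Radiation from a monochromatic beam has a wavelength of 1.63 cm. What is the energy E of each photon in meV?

Use h = 6.62607015e-34 J·s, c = 2.99792458e8 m/s, 1 eV = 1.602176634e-19 J.
First convert: λ = 1.63 cm = 0.0163 m.
The photon relation is E = hc/λ, giving E = 1.219e-23 J.
Converting to meV: E = 0.07606 meV ≈ 0.0761 meV.

0.0761 meV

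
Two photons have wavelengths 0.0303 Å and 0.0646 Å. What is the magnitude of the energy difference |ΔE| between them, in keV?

Using E = hc/λ: E₁ = 6.556e-14 J, E₂ = 3.075e-14 J.
|ΔE| = |6.556e-14 − 3.075e-14| = 3.48e-14 J = 217 keV.

217 keV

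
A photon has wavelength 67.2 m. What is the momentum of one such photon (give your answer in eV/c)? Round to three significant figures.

Take h = 6.62607015e-34 J·s, c = 2.99792458e8 m/s, 1 eV = 1.602176634e-19 J.
For a photon p = h/λ, so p = 9.860e-36 kg·m/s.
Converting to eV/c: p = 1.845e-8 eV/c ≈ 1.85e-8 eV/c.

1.85e-8 eV/c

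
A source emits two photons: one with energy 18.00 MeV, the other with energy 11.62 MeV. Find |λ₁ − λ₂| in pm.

Using λ = hc/E: λ₁ = 6.8880·10^-14 m, λ₂ = 1.0670·10^-13 m.
|Δλ| = |6.8880·10^-14 − 1.0670·10^-13| = 3.78·10^-14 m = 0.0378 pm.

0.0378 pm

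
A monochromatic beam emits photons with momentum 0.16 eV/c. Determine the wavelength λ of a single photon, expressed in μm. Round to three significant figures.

First convert: p = 0.16 eV/c = 8.5509 × 10^-29 kg·m/s.
The photon relation is λ = h/p, giving λ = 7.749 × 10^-6 m.
Converting to μm: λ = 7.749 μm ≈ 7.75 μm.

7.75 μm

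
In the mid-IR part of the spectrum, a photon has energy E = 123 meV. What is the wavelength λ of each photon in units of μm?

(h = 6.62607015 × 10^-34 J·s, c = 2.99792458 × 10^8 m/s, 1 eV = 1.602176634 × 10^-19 J.)
In SI units: E = 123 meV = 1.9707 × 10^-20 J.
Apply λ = hc/E: λ = 1.008 × 10^-5 m.
Converting to μm: λ = 10.08 μm ≈ 10.1 μm.

10.1 μm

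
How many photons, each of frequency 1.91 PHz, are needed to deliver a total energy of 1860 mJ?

1.47e18 photons

Per-photon energy: E = 1.266e-18 J (from frequency = 1.91 PHz).
N = E_total / E_photon = 1.86 J / 1.266e-18 J = 1.47e18.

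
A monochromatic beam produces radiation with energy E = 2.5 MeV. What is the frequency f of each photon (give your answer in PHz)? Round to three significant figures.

6.04 × 10^5 PHz

(h = 6.62607015 × 10^-34 J·s, 1 eV = 1.602176634 × 10^-19 J.)
Convert to SI: E = 2.5 MeV = 4.0054 × 10^-13 J.
For a photon f = E/h, so f = 6.045 × 10^20 Hz.
Converting to PHz: f = 604500 PHz ≈ 6.04 × 10^5 PHz.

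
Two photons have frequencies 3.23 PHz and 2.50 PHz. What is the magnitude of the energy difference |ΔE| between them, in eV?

3.02 eV

Using E = hf: E₁ = 2.140e-18 J, E₂ = 1.657e-18 J.
|ΔE| = |2.140e-18 − 1.657e-18| = 4.84e-19 J = 3.02 eV.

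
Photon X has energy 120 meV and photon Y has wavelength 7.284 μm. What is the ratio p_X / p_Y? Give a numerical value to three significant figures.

p_X = 6.413e-29 kg·m/s (from energy = 120 meV, via p = E/c).
p_Y = 9.097e-29 kg·m/s (from wavelength = 7.284 μm, via p = h/λ).
Ratio = 6.413e-29 / 9.097e-29 = 0.705.

0.705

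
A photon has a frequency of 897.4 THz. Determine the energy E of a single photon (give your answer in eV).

Use h = 6.62607015e-34 J·s, 1 eV = 1.602176634e-19 J.
First convert: f = 897.4 THz = 8.974e14 Hz.
Apply E = hf: E = 5.946e-19 J.
Converting to eV: E = 3.711 eV ≈ 3.71 eV.

3.71 eV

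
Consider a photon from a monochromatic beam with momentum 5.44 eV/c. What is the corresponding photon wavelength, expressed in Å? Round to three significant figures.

2280 Å

Use h = 6.62607015e-34 J·s, c = 2.99792458e8 m/s, 1 eV = 1.602176634e-19 J.
First convert: p = 5.44 eV/c = 2.9073e-27 kg·m/s.
The photon relation is λ = h/p, giving λ = 2.279e-7 m.
Converting to Å: λ = 2279 Å ≈ 2280 Å.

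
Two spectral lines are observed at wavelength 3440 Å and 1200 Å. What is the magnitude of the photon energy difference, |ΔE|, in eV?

6.73 eV

Using E = hc/λ: E₁ = 5.775 × 10^-19 J, E₂ = 1.655 × 10^-18 J.
|ΔE| = |5.775 × 10^-19 − 1.655 × 10^-18| = 1.08 × 10^-18 J = 6.73 eV.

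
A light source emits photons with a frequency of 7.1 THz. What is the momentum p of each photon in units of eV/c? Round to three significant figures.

Convert to SI: f = 7.1 THz = 7.1 × 10^12 Hz.
For a photon p = hf/c, so p = 1.569 × 10^-29 kg·m/s.
Converting to eV/c: p = 0.02936 eV/c ≈ 0.0294 eV/c.

0.0294 eV/c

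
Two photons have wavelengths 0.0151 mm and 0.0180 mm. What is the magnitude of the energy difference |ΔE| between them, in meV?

13.2 meV

Using E = hc/λ: E₁ = 1.316·10^-20 J, E₂ = 1.104·10^-20 J.
|ΔE| = |1.316·10^-20 − 1.104·10^-20| = 2.12·10^-21 J = 13.2 meV.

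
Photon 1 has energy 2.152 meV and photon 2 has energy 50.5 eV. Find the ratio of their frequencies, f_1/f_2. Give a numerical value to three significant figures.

4.26e-5

f_1 = 5.204e11 Hz (from energy = 2.152 meV, via f = E/h).
f_2 = 1.221e16 Hz (from energy = 50.5 eV, via f = E/h).
Ratio = 5.204e11 / 1.221e16 = 4.26e-5.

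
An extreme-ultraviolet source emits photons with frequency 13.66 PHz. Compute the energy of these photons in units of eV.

Use h = 6.62607015 × 10^-34 J·s, 1 eV = 1.602176634 × 10^-19 J.
In SI units: f = 13.66 PHz = 1.366 × 10^16 Hz.
For a photon E = hf, so E = 9.051 × 10^-18 J.
Converting to eV: E = 56.49 eV ≈ 56.5 eV.

56.5 eV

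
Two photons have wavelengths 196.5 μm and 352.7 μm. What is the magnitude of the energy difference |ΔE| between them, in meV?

Using E = hc/λ: E₁ = 1.0109e-21 J, E₂ = 5.6321e-22 J.
|ΔE| = |1.0109e-21 − 5.6321e-22| = 4.48e-22 J = 2.79 meV.

2.79 meV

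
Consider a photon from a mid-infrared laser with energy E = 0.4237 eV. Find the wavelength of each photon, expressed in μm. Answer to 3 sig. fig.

First convert: E = 0.4237 eV = 6.7884e-20 J.
For a photon λ = hc/E, so λ = 2.926e-6 m.
Converting to μm: λ = 2.926 μm ≈ 2.93 μm.

2.93 μm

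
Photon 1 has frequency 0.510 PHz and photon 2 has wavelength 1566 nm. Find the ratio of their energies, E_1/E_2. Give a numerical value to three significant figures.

2.66

E_1 = 3.379e-19 J (from frequency = 0.510 PHz, via E = hf).
E_2 = 1.268e-19 J (from wavelength = 1566 nm, via E = hc/λ).
Ratio = 3.379e-19 / 1.268e-19 = 2.66.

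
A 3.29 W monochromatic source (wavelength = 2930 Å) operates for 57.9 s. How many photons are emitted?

2.81 × 10^20 photons

Total energy: E_total = P·t = 3.29 × 57.9 = 190.5 J.
Per-photon energy: E = 6.780 × 10^-19 J.
N = E_total / E_photon = 2.81 × 10^20.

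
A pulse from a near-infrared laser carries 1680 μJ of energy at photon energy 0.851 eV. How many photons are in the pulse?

1.23e16 photons

Per-photon energy: E = 1.363e-19 J (from energy = 0.851 eV).
N = E_total / E_photon = 0.00168 J / 1.363e-19 J = 1.23e16.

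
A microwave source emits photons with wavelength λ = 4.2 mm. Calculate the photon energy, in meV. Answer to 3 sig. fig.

In SI units: λ = 4.2 mm = 0.0042 m.
Since E = hc/λ for a photon, E = 4.730 × 10^-23 J.
Converting to meV: E = 0.2952 meV ≈ 0.295 meV.

0.295 meV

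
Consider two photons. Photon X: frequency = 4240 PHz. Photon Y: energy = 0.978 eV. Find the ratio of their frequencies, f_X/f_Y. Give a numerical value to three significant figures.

1.79 × 10^4

f_X = 4.240 × 10^18 Hz (from frequency = 4240 PHz, via f given directly).
f_Y = 2.365 × 10^14 Hz (from energy = 0.978 eV, via f = E/h).
Ratio = 4.240 × 10^18 / 2.365 × 10^14 = 1.79 × 10^4.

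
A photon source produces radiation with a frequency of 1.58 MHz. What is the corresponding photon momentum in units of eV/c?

6.53·10^-9 eV/c

Use h = 6.62607015·10^-34 J·s, c = 2.99792458·10^8 m/s, 1 eV = 1.602176634·10^-19 J.
Convert to SI: f = 1.58 MHz = 1.58·10^6 Hz.
For a photon p = hf/c, so p = 3.492·10^-36 kg·m/s.
Converting to eV/c: p = 6.534·10^-9 eV/c ≈ 6.53·10^-9 eV/c.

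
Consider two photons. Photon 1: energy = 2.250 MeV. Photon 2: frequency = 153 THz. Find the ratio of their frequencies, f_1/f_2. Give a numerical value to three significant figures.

f_1 = 5.440e20 Hz (from energy = 2.250 MeV, via f = E/h).
f_2 = 1.530e14 Hz (from frequency = 153 THz, via f given directly).
Ratio = 5.440e20 / 1.530e14 = 3.56e6.

3.56e6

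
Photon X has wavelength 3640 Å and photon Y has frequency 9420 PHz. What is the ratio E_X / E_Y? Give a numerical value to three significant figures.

8.74e-5

E_X = 5.457e-19 J (from wavelength = 3640 Å, via E = hc/λ).
E_Y = 6.242e-15 J (from frequency = 9420 PHz, via E = hf).
Ratio = 5.457e-19 / 6.242e-15 = 8.74e-5.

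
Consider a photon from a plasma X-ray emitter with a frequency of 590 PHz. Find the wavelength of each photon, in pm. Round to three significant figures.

(c = 2.99792458e8 m/s.)
Convert to SI: f = 590 PHz = 5.9e17 Hz.
The photon relation is λ = c/f, giving λ = 5.081e-10 m.
Converting to pm: λ = 508.1 pm ≈ 508 pm.

508 pm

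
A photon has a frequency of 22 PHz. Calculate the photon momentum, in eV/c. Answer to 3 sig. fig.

91.0 eV/c

Convert to SI: f = 22 PHz = 2.2e16 Hz.
Apply p = hf/c: p = 4.862e-26 kg·m/s.
Converting to eV/c: p = 90.98 eV/c ≈ 91.0 eV/c.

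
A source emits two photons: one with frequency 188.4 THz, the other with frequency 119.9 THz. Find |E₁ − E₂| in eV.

Using E = hf: E₁ = 1.2484 × 10^-19 J, E₂ = 7.9447 × 10^-20 J.
|ΔE| = |1.2484 × 10^-19 − 7.9447 × 10^-20| = 4.54 × 10^-20 J = 0.283 eV.

0.283 eV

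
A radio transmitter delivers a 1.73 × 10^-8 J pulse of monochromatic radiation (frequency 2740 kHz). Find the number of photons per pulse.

9.53 × 10^18 photons

Per-photon energy: E = 1.816 × 10^-27 J (from frequency = 2740 kHz).
N = E_total / E_photon = 1.73 × 10^-8 J / 1.816 × 10^-27 J = 9.53 × 10^18.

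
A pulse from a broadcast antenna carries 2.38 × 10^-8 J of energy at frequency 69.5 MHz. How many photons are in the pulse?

5.17 × 10^17 photons

Per-photon energy: E = 4.605 × 10^-26 J (from frequency = 69.5 MHz).
N = E_total / E_photon = 2.38 × 10^-8 J / 4.605 × 10^-26 J = 5.17 × 10^17.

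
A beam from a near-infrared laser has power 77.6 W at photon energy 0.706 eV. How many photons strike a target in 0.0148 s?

1.02 × 10^19 photons

Total energy: E_total = P·t = 77.6 × 0.0148 = 1.148 J.
Per-photon energy: E = 1.131 × 10^-19 J.
N = E_total / E_photon = 1.02 × 10^19.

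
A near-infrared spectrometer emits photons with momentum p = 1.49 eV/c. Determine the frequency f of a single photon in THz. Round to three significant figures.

In SI units: p = 1.49 eV/c = 7.9630 × 10^-28 kg·m/s.
Apply f = pc/h: f = 3.603 × 10^14 Hz.
Converting to THz: f = 360.3 THz ≈ 360 THz.

360 THz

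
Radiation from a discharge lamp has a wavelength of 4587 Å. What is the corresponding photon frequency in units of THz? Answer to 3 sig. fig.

654 THz

First convert: λ = 4587 Å = 4.587 × 10^-7 m.
Apply f = c/λ: f = 6.536 × 10^14 Hz.
Converting to THz: f = 653.6 THz ≈ 654 THz.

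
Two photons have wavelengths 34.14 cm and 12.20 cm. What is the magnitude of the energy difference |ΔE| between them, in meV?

Using E = hc/λ: E₁ = 5.8185e-25 J, E₂ = 1.6282e-24 J.
|ΔE| = |5.8185e-25 − 1.6282e-24| = 1.05e-24 J = 6.53e-3 meV.

6.53e-3 meV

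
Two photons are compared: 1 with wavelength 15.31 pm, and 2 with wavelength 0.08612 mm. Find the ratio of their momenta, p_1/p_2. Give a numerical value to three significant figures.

5.63e6

p_1 = 4.328e-23 kg·m/s (from wavelength = 15.31 pm, via p = h/λ).
p_2 = 7.694e-30 kg·m/s (from wavelength = 0.08612 mm, via p = h/λ).
Ratio = 4.328e-23 / 7.694e-30 = 5.63e6.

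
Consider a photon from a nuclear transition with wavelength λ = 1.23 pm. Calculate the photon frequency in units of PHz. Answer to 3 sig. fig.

2.44 × 10^5 PHz

In SI units: λ = 1.23 pm = 1.23 × 10^-12 m.
The photon relation is f = c/λ, giving f = 2.437 × 10^20 Hz.
Converting to PHz: f = 243700 PHz ≈ 2.44 × 10^5 PHz.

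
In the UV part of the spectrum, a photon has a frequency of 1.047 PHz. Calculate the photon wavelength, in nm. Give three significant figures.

In SI units: f = 1.047 PHz = 1.047e15 Hz.
For a photon λ = c/f, so λ = 2.863e-7 m.
Converting to nm: λ = 286.3 nm ≈ 286 nm.

286 nm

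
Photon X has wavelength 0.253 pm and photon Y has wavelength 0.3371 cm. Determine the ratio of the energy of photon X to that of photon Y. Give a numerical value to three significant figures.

1.33 × 10^10

E_X = 7.852 × 10^-13 J (from wavelength = 0.253 pm, via E = hc/λ).
E_Y = 5.893 × 10^-23 J (from wavelength = 0.3371 cm, via E = hc/λ).
Ratio = 7.852 × 10^-13 / 5.893 × 10^-23 = 1.33 × 10^10.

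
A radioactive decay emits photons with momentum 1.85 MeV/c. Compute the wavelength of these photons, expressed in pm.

0.670 pm

(h = 6.62607015e-34 J·s, c = 2.99792458e8 m/s, 1 eV = 1.602176634e-19 J.)
Convert to SI: p = 1.85 MeV/c = 9.8869e-22 kg·m/s.
For a photon λ = h/p, so λ = 6.702e-13 m.
Converting to pm: λ = 0.6702 pm ≈ 0.670 pm.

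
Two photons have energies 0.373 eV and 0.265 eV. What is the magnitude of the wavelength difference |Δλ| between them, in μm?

1.35 μm

Using λ = hc/E: λ₁ = 3.324e-6 m, λ₂ = 4.679e-6 m.
|Δλ| = |3.324e-6 − 4.679e-6| = 1.35e-6 m = 1.35 μm.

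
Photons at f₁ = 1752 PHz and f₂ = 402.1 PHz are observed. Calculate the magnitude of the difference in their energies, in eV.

Using E = hf: E₁ = 1.1609e-15 J, E₂ = 2.6643e-16 J.
|ΔE| = |1.1609e-15 − 2.6643e-16| = 8.94e-16 J = 5580 eV.

5580 eV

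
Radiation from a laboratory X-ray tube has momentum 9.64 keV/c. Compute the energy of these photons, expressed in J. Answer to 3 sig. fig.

In SI units: p = 9.64 keV/c = 5.1519e-24 kg·m/s.
The photon relation is E = pc, giving E = 1.544e-15 J.
So E ≈ 1.54e-15 J.

1.54e-15 J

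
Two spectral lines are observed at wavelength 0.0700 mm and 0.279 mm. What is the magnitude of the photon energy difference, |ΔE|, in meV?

13.3 meV

Using E = hc/λ: E₁ = 2.838 × 10^-21 J, E₂ = 7.120 × 10^-22 J.
|ΔE| = |2.838 × 10^-21 − 7.120 × 10^-22| = 2.13 × 10^-21 J = 13.3 meV.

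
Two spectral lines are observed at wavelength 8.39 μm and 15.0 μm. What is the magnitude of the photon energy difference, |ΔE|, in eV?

Using E = hc/λ: E₁ = 2.368e-20 J, E₂ = 1.324e-20 J.
|ΔE| = |2.368e-20 − 1.324e-20| = 1.04e-20 J = 0.0651 eV.

0.0651 eV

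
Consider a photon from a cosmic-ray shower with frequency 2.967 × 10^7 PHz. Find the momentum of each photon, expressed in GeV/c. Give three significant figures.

0.123 GeV/c

In SI units: f = 2.967 × 10^7 PHz = 2.967 × 10^22 Hz.
Apply p = hf/c: p = 6.558 × 10^-20 kg·m/s.
Converting to GeV/c: p = 0.1227 GeV/c ≈ 0.123 GeV/c.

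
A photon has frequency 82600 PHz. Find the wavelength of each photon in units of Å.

Use c = 2.99792458e8 m/s.
In SI units: f = 82600 PHz = 8.26e19 Hz.
Apply λ = c/f: λ = 3.629e-12 m.
Converting to Å: λ = 0.03629 Å ≈ 0.0363 Å.

0.0363 Å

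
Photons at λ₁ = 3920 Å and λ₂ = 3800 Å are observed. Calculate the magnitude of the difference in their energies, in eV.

Using E = hc/λ: E₁ = 5.067e-19 J, E₂ = 5.227e-19 J.
|ΔE| = |5.067e-19 − 5.227e-19| = 1.60e-20 J = 0.0999 eV.

0.0999 eV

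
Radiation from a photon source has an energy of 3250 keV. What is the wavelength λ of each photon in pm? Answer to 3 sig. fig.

0.381 pm

Convert to SI: E = 3250 keV = 5.2071e-13 J.
Apply λ = hc/E: λ = 3.815e-13 m.
Converting to pm: λ = 0.3815 pm ≈ 0.381 pm.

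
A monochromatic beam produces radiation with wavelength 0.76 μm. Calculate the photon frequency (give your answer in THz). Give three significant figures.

In SI units: λ = 0.76 μm = 7.6 × 10^-7 m.
For a photon f = c/λ, so f = 3.945 × 10^14 Hz.
Converting to THz: f = 394.5 THz ≈ 394 THz.

394 THz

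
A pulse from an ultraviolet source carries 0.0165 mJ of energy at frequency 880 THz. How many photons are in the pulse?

Per-photon energy: E = 5.831 × 10^-19 J (from frequency = 880 THz).
N = E_total / E_photon = 1.65 × 10^-5 J / 5.831 × 10^-19 J = 2.83 × 10^13.

2.83 × 10^13 photons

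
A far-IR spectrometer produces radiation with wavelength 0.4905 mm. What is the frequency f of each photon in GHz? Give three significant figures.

(c = 2.99792458e8 m/s.)
In SI units: λ = 0.4905 mm = 4.905e-4 m.
Apply f = c/λ: f = 6.112e11 Hz.
Converting to GHz: f = 611.2 GHz ≈ 611 GHz.

611 GHz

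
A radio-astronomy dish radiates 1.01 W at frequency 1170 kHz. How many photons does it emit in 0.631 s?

Total energy: E_total = P·t = 1.01 × 0.631 = 0.6373 J.
Per-photon energy: E = 7.753e-28 J.
N = E_total / E_photon = 8.22e26.

8.22e26 photons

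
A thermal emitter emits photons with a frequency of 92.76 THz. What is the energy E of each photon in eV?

In SI units: f = 92.76 THz = 9.276e13 Hz.
Since E = hf for a photon, E = 6.146e-20 J.
Converting to eV: E = 0.3836 eV ≈ 0.384 eV.

0.384 eV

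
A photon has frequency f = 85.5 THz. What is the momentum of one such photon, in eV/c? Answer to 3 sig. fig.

Use h = 6.62607015e-34 J·s, c = 2.99792458e8 m/s, 1 eV = 1.602176634e-19 J.
First convert: f = 85.5 THz = 8.55e13 Hz.
Apply p = hf/c: p = 1.890e-28 kg·m/s.
Converting to eV/c: p = 0.3536 eV/c ≈ 0.354 eV/c.

0.354 eV/c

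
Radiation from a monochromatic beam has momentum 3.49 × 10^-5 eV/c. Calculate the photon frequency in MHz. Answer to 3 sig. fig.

(h = 6.62607015 × 10^-34 J·s, c = 2.99792458 × 10^8 m/s, 1 eV = 1.602176634 × 10^-19 J.)
Convert to SI: p = 3.49 × 10^-5 eV/c = 1.8652 × 10^-32 kg·m/s.
Since f = pc/h for a photon, f = 8.439 × 10^9 Hz.
Converting to MHz: f = 8439 MHz ≈ 8440 MHz.

8440 MHz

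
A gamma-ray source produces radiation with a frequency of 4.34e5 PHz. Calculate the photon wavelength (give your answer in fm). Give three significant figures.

Use c = 2.99792458e8 m/s.
First convert: f = 4.34e5 PHz = 4.34e20 Hz.
The photon relation is λ = c/f, giving λ = 6.908e-13 m.
Converting to fm: λ = 690.8 fm ≈ 691 fm.

691 fm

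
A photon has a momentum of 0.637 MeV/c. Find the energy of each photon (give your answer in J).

1.02 × 10^-13 J

Take c = 2.99792458 × 10^8 m/s, 1 eV = 1.602176634 × 10^-19 J.
Convert to SI: p = 0.637 MeV/c = 3.4043 × 10^-22 kg·m/s.
For a photon E = pc, so E = 1.021 × 10^-13 J.
So E ≈ 1.02 × 10^-13 J.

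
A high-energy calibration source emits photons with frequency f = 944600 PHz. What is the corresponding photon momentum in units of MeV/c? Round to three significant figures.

3.91 MeV/c

First convert: f = 944600 PHz = 9.446 × 10^20 Hz.
Apply p = hf/c: p = 2.088 × 10^-21 kg·m/s.
Converting to MeV/c: p = 3.907 MeV/c ≈ 3.91 MeV/c.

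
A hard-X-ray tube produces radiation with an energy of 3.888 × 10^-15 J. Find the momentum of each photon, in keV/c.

24.3 keV/c

(c = 2.99792458 × 10^8 m/s, 1 eV = 1.602176634 × 10^-19 J.)
For a photon p = E/c, so p = 1.297 × 10^-23 kg·m/s.
Converting to keV/c: p = 24.27 keV/c ≈ 24.3 keV/c.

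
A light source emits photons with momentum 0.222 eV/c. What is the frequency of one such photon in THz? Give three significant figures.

53.7 THz

Convert to SI: p = 0.222 eV/c = 1.1864·10^-28 kg·m/s.
Since f = pc/h for a photon, f = 5.368·10^13 Hz.
Converting to THz: f = 53.68 THz ≈ 53.7 THz.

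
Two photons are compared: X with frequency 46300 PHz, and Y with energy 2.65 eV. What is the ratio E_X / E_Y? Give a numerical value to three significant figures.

7.23e4

E_X = 3.068e-14 J (from frequency = 46300 PHz, via E = hf).
E_Y = 4.246e-19 J (from energy = 2.65 eV, via E given directly).
Ratio = 3.068e-14 / 4.246e-19 = 7.23e4.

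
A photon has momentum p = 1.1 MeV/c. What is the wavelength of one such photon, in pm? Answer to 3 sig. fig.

1.13 pm

Convert to SI: p = 1.1 MeV/c = 5.8787 × 10^-22 kg·m/s.
Apply λ = h/p: λ = 1.127 × 10^-12 m.
Converting to pm: λ = 1.127 pm ≈ 1.13 pm.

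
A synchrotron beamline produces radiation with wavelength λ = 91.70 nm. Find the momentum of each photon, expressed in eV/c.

(h = 6.62607015e-34 J·s, c = 2.99792458e8 m/s, 1 eV = 1.602176634e-19 J.)
In SI units: λ = 91.70 nm = 9.170e-8 m.
For a photon p = h/λ, so p = 7.226e-27 kg·m/s.
Converting to eV/c: p = 13.52 eV/c ≈ 13.5 eV/c.

13.5 eV/c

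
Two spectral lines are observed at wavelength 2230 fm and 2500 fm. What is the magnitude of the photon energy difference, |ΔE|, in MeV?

0.0600 MeV

Using E = hc/λ: E₁ = 8.908e-14 J, E₂ = 7.946e-14 J.
|ΔE| = |8.908e-14 − 7.946e-14| = 9.62e-15 J = 0.0600 MeV.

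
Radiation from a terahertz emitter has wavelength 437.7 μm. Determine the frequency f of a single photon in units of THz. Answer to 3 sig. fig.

0.685 THz

Convert to SI: λ = 437.7 μm = 4.377 × 10^-4 m.
The photon relation is f = c/λ, giving f = 6.849 × 10^11 Hz.
Converting to THz: f = 0.6849 THz ≈ 0.685 THz.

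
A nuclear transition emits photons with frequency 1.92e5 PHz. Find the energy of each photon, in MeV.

In SI units: f = 1.92e5 PHz = 1.92e20 Hz.
Apply E = hf: E = 1.272e-13 J.
Converting to MeV: E = 0.7940 MeV ≈ 0.794 MeV.

0.794 MeV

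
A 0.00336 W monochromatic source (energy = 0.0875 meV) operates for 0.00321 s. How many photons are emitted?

7.69e17 photons

Total energy: E_total = P·t = 0.00336 × 0.00321 = 1.079e-5 J.
Per-photon energy: E = 1.402e-23 J.
N = E_total / E_photon = 7.69e17.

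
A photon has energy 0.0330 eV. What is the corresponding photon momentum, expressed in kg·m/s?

1.76 × 10^-29 kg·m/s

In SI units: E = 0.0330 eV = 5.2872 × 10^-21 J.
Since p = E/c for a photon, p = 1.764 × 10^-29 kg·m/s.
So p ≈ 1.76 × 10^-29 kg·m/s.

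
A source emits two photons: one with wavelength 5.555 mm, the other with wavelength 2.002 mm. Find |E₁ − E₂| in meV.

0.396 meV

Using E = hc/λ: E₁ = 3.5760e-23 J, E₂ = 9.9223e-23 J.
|ΔE| = |3.5760e-23 − 9.9223e-23| = 6.35e-23 J = 0.396 meV.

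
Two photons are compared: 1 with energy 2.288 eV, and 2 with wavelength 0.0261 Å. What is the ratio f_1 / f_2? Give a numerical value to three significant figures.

f_1 = 5.532e14 Hz (from energy = 2.288 eV, via f = E/h).
f_2 = 1.149e20 Hz (from wavelength = 0.0261 Å, via f = c/λ).
Ratio = 5.532e14 / 1.149e20 = 4.82e-6.

4.82e-6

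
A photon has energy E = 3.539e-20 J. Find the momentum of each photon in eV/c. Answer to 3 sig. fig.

Since p = E/c for a photon, p = 1.180e-28 kg·m/s.
Converting to eV/c: p = 0.2209 eV/c ≈ 0.221 eV/c.

0.221 eV/c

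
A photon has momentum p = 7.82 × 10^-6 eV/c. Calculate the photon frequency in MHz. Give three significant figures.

Use h = 6.62607015 × 10^-34 J·s, c = 2.99792458 × 10^8 m/s, 1 eV = 1.602176634 × 10^-19 J.
Convert to SI: p = 7.82 × 10^-6 eV/c = 4.1792 × 10^-33 kg·m/s.
The photon relation is f = pc/h, giving f = 1.891 × 10^9 Hz.
Converting to MHz: f = 1891 MHz ≈ 1890 MHz.

1890 MHz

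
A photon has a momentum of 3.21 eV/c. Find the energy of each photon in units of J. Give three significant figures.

5.14e-19 J

First convert: p = 3.21 eV/c = 1.7155e-27 kg·m/s.
The photon relation is E = pc, giving E = 5.143e-19 J.
So E ≈ 5.14e-19 J.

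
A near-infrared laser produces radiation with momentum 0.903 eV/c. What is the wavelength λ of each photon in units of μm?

1.37 μm

In SI units: p = 0.903 eV/c = 4.8259 × 10^-28 kg·m/s.
For a photon λ = h/p, so λ = 1.373 × 10^-6 m.
Converting to μm: λ = 1.373 μm ≈ 1.37 μm.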